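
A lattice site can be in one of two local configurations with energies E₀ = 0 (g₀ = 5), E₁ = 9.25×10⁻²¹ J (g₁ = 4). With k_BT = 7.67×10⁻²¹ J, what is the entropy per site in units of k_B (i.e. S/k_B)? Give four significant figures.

2.057

Eᵢ/kT = 0, 1.20600.
Z = Σ gᵢe^(−Eᵢ/kT) = 5·e^(−0) + 4·e^(−1.20600) = 5.00000 + 1.19757 = 6.19757.
⟨E⟩ = Σ EᵢPᵢ = 1.78740 ×10⁻²¹ J.
S/k_B = ln Z + ⟨E⟩/kT = ln(6.19757) + 1.78740/7.67 = 1.82416 + 0.233038 = 2.057.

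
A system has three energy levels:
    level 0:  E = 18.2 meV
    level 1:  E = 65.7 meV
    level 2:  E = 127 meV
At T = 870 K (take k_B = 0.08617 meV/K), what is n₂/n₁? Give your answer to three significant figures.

k_BT = 0.08617 × 870 K = 74.968 meV.
n₂/n₁ = exp[−(E₂−E₁)/kT] = exp(−(61.3 meV)/(74.968 meV)) = exp(-0.81768) = 0.441.

0.441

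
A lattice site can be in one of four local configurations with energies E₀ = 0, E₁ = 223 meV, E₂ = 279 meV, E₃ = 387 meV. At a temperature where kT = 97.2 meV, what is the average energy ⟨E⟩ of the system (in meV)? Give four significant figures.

Eᵢ/kT = 0, 2.29424, 2.87037, 3.98148.
Z = Σ e^(−Eᵢ/kT) = e^(−0) + e^(−2.29424) + e^(−2.87037) + e^(−3.98148) = 1.00000 + 0.100838 + 0.0566780 + 0.0186580 = 1.17617.
⟨E⟩ = Σ Eᵢ e^(−Eᵢ/kT) / Z = (0·1.00000 + 223·0.100838 + 279·0.0566780 + 387·0.0186580) / 1.17617 = 38.70 meV.

38.70 meV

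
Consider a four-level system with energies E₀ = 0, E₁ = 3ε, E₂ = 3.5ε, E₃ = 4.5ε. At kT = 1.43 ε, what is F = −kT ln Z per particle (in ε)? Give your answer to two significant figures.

-0.32 ε

Eᵢ/kT = 0, 2.098, 2.448, 3.147.
Z = Σ e^(−Eᵢ/kT) = e^(−0) + e^(−2.098) + e^(−2.448) + e^(−3.147) = 1.000 + 0.1227 + 0.08647 + 0.04298 = 1.252.
F = −kT ln Z = −1.43 × ln(1.252) = −1.43 × 0.2247 = -0.32 ε.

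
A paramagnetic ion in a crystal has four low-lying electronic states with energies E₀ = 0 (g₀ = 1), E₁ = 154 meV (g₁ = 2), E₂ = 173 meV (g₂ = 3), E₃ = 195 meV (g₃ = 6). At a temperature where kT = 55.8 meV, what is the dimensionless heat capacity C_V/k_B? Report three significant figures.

Eᵢ/kT = 0, 2.7599, 3.1004, 3.4946.
Z = Σ gᵢe^(−Eᵢ/kT) = 1·e^(−0) + 2·e^(−2.7599) + 3·e^(−3.1004) + 6·e^(−3.4946) = 1.0000 + 0.12660 + 0.13509 + 0.18217 = 1.4439.
⟨E⟩ = 54.291 meV, ⟨E²⟩ = 9677.0 meV².
C_V/k_B = (⟨E²⟩ − ⟨E⟩²)/(kT)² = (9677.0 − 2947.5)/3113.6 = 2.16.

2.16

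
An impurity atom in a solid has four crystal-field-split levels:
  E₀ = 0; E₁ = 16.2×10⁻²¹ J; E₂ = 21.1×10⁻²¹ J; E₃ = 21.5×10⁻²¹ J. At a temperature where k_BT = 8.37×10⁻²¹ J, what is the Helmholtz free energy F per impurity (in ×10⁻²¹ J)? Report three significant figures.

Eᵢ/kT = 0, 1.9355, 2.5209, 2.5687.
Z = Σ e^(−Eᵢ/kT) = e^(−0) + e^(−1.9355) + e^(−2.5209) + e^(−2.5687) = 1.0000 + 0.14435 + 0.080387 + 0.076635 = 1.3014.
F = −kT ln Z = −8.37 × ln(1.3014) = −8.37 × 0.26344 = -2.20 ×10⁻²¹ J.

-2.20 ×10⁻²¹ J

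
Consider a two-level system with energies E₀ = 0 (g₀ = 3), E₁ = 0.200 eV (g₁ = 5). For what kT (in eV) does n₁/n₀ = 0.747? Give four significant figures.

0.2492 eV

n₁/n₀ = (g₁/g₀) exp[−(E₁−E₀)/kT] = 0.747.
⇒ (E₁−E₀)/kT = ln((5/3)/0.747) = ln(2.23115) = 0.802517.
kT = 0.200 eV / 0.802517 = 0.2492 eV.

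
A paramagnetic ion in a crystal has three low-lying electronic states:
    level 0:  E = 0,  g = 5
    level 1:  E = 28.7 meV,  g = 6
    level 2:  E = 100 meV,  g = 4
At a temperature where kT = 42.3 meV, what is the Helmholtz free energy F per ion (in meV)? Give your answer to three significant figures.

-90.1 meV

Eᵢ/kT = 0, 0.67849, 2.3641.
Z = Σ gᵢe^(−Eᵢ/kT) = 5·e^(−0) + 6·e^(−0.67849) + 4·e^(−2.3641) = 5.0000 + 3.0443 + 0.37614 = 8.4204.
F = −kT ln Z = −42.3 × ln(8.4204) = −42.3 × 2.1307 = -90.1 meV.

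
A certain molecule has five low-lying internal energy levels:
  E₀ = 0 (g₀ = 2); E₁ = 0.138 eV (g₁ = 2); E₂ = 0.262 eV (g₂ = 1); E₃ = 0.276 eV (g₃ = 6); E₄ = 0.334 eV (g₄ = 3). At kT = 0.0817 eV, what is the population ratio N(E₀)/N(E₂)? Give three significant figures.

49.4

n₀/n₂ = (g₀/g₂) exp[−(E₀−E₂)/kT] = (2/1) × exp(−(-0.262 eV)/(0.0817 eV)) = (2/1) × exp(3.2069) = 49.4.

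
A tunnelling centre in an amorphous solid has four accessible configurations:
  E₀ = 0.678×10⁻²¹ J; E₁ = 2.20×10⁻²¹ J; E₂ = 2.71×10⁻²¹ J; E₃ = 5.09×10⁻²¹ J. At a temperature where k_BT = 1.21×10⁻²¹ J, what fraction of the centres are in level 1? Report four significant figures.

Eᵢ/kT = 0.560331, 1.81818, 2.23967, 4.20661.
Z = Σ e^(−Eᵢ/kT) = e^(−0.560331) + e^(−1.81818) + e^(−2.23967) + e^(−4.20661) = 0.571020 + 0.162321 + 0.106494 + 0.0148968 = 0.854732.
P₁ = e^(−E₁/kT) / Z = 0.162321/0.854732 = 0.1899.

0.1899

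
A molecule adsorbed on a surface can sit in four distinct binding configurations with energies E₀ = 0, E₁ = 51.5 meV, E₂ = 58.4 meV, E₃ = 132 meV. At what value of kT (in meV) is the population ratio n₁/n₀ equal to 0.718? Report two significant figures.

160 meV

n₁/n₀ = exp[−(E₁−E₀)/kT] = 0.718.
⇒ (E₁−E₀)/kT = ln(1/0.718) = ln(1.393) = 0.3315.
kT = 51.5 meV / 0.3315 = 160 meV.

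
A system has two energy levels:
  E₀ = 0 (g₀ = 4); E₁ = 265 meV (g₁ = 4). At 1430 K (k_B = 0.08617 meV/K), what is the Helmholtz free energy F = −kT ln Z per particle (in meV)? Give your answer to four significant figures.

k_BT = 0.08617 × 1430 K = 123.223 meV.
Eᵢ/kT = 0, 2.15057.
Z = Σ gᵢe^(−Eᵢ/kT) = 4·e^(−0) + 4·e^(−2.15057) = 4.00000 + 0.465671 = 4.46567.
F = −kT ln Z = −123.223 × ln(4.46567) = −123.223 × 1.49642 = -184.4 meV.

-184.4 meV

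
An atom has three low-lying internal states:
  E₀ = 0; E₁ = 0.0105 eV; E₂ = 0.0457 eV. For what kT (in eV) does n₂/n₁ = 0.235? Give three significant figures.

0.0243 eV

n₂/n₁ = exp[−(E₂−E₁)/kT] = 0.235.
⇒ (E₂−E₁)/kT = ln(1/0.235) = ln(4.2553) = 1.4482.
kT = 0.0352 eV / 1.4482 = 0.0243 eV.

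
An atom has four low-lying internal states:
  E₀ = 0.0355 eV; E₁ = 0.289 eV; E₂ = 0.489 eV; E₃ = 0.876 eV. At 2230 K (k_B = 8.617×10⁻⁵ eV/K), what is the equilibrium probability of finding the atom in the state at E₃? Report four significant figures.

0.009169

k_BT = 8.617×10⁻⁵ × 2230 K = 0.192159 eV.
Eᵢ/kT = 0.184743, 1.50396, 2.54477, 4.55872.
Z = Σ e^(−Eᵢ/kT) = e^(−0.184743) + e^(−1.50396) + e^(−2.54477) + e^(−4.55872) = 0.831318 + 0.222248 + 0.0784911 + 0.0104755 = 1.14253.
P₃ = e^(−E₃/kT) / Z = 0.0104755/1.14253 = 0.009169.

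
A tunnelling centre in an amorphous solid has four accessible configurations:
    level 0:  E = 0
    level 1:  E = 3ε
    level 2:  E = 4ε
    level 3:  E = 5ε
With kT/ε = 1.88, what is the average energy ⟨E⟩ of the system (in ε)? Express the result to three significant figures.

Eᵢ/kT = 0, 1.5957, 2.1277, 2.6596.
Z = Σ e^(−Eᵢ/kT) = e^(−0) + e^(−1.5957) + e^(−2.1277) + e^(−2.6596) = 1.0000 + 0.20277 + 0.11911 + 0.069976 = 1.3919.
⟨E⟩ = Σ Eᵢ e^(−Eᵢ/kT) / Z = (0·1.0000 + 3·0.20277 + 4·0.11911 + 5·0.069976) / 1.3919 = 1.03 ε.

1.03 ε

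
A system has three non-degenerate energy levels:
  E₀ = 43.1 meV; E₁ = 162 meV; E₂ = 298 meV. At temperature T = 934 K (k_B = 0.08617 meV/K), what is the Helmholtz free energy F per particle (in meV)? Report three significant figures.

k_BT = 0.08617 × 934 K = 80.483 meV.
Eᵢ/kT = 0.53552, 2.0128, 3.7026.
Z = Σ e^(−Eᵢ/kT) = e^(−0.53552) + e^(−2.0128) + e^(−3.7026) = 0.58536 + 0.13361 + 0.024659 = 0.74363.
F = −kT ln Z = −80.483 × ln(0.74363) = −80.483 × -0.29621 = 23.8 meV.

23.8 meV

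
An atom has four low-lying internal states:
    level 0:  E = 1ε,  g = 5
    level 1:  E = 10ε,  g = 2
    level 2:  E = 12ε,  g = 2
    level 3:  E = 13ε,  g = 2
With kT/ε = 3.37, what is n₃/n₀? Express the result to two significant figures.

n₃/n₀ = (g₃/g₀) exp[−(E₃−E₀)/kT] = (2/5) × exp(−(12ε)/(3.37ε)) = (2/5) × exp(-3.561) = 0.011.

0.011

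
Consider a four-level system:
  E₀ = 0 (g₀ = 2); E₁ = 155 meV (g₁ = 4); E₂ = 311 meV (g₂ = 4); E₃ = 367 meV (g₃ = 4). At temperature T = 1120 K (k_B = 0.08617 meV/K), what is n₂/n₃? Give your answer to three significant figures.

k_BT = 0.08617 × 1120 K = 96.510 meV.
n₂/n₃ = (g₂/g₃) exp[−(E₂−E₃)/kT] = (4/4) × exp(−(-56 meV)/(96.510 meV)) = (4/4) × exp(0.58025) = 1.79.

1.79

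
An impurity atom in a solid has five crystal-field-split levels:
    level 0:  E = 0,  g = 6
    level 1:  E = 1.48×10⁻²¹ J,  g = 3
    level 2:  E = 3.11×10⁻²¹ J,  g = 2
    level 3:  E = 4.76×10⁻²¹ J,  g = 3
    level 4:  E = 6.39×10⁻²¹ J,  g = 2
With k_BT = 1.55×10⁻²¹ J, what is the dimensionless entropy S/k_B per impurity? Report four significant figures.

2.318

Eᵢ/kT = 0, 0.954839, 2.00645, 3.07097, 4.12258.
Z = Σ gᵢe^(−Eᵢ/kT) = 6·e^(−0) + 3·e^(−0.954839) + 2·e^(−2.00645) + 3·e^(−3.07097) + 2·e^(−4.12258) = 6.00000 + 1.15462 + 0.268930 + 0.139128 + 0.0324053 = 7.59508.
⟨E⟩ = Σ EᵢPᵢ = 0.449571 ×10⁻²¹ J.
S/k_B = ln Z + ⟨E⟩/kT = ln(7.59508) + 0.449571/1.55 = 2.02750 + 0.290046 = 2.318.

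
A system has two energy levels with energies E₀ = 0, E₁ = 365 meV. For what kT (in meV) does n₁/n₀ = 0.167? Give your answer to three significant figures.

n₁/n₀ = exp[−(E₁−E₀)/kT] = 0.167.
⇒ (E₁−E₀)/kT = ln(1/0.167) = ln(5.9880) = 1.7898.
kT = 365 meV / 1.7898 = 204 meV.

204 meV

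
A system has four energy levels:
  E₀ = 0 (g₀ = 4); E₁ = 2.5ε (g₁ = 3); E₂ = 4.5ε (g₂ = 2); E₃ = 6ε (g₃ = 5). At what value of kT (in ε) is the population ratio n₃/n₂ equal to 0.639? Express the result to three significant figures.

1.10 ε

n₃/n₂ = (g₃/g₂) exp[−(E₃−E₂)/kT] = 0.639.
⇒ (E₃−E₂)/kT = ln((5/2)/0.639) = ln(3.9124) = 1.3642.
kT = 1.5ε / 1.3642 = 1.10 ε.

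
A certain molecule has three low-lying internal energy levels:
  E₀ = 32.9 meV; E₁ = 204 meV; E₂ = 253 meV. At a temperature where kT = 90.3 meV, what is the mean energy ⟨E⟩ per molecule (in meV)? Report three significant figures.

Eᵢ/kT = 0.36434, 2.2591, 2.8018.
Z = Σ e^(−Eᵢ/kT) = e^(−0.36434) + e^(−2.2591) + e^(−2.8018) = 0.69465 + 0.10444 + 0.060701 = 0.85979.
⟨E⟩ = Σ Eᵢ e^(−Eᵢ/kT) / Z = (32.9·0.69465 + 204·0.10444 + 253·0.060701) / 0.85979 = 69.2 meV.

69.2 meV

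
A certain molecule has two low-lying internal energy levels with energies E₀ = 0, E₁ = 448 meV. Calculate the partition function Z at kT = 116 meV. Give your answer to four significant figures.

Z = 1.021

Eᵢ/kT = 0, 3.86207.
Z = Σ e^(−Eᵢ/kT) = e^(−0) + e^(−3.86207) = 1.00000 + 0.0210244 = 1.02102.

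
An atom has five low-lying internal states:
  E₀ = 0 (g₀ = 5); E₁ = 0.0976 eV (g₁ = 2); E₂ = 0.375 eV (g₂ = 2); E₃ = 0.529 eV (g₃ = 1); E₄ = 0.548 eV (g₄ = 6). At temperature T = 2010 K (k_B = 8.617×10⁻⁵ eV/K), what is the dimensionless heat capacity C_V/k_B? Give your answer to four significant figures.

k_BT = 8.617×10⁻⁵ × 2010 K = 0.173202 eV.
Eᵢ/kT = 0, 0.563504, 2.16510, 3.05424, 3.16394.
Z = Σ gᵢe^(−Eᵢ/kT) = 5·e^(−0) + 2·e^(−0.563504) + 2·e^(−2.16510) + 1·e^(−3.05424) + 6·e^(−3.16394) = 5.00000 + 1.13842 + 0.229477 + 0.0471585 + 0.253553 = 6.66861.
⟨E⟩ = 0.0541429 eV, ⟨E²⟩ = 0.0198624 eV².
C_V/k_B = (⟨E²⟩ − ⟨E⟩²)/(kT)² = (0.0198624 − 0.00293145)/0.0299989 = 0.5644.

0.5644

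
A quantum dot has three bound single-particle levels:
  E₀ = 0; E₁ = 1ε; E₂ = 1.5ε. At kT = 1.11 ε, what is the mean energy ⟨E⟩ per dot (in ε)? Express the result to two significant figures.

0.48 ε

Eᵢ/kT = 0, 0.9009, 1.351.
Z = Σ e^(−Eᵢ/kT) = e^(−0) + e^(−0.9009) + e^(−1.351) = 1.000 + 0.4062 + 0.2590 = 1.665.
⟨E⟩ = Σ Eᵢ e^(−Eᵢ/kT) / Z = (0·1.000 + 1·0.4062 + 1.5·0.2590) / 1.665 = 0.48 ε.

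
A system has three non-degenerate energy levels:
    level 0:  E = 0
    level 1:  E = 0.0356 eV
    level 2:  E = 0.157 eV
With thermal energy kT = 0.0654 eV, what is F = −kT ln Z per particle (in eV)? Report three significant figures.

Eᵢ/kT = 0, 0.54434, 2.4006.
Z = Σ e^(−Eᵢ/kT) = e^(−0) + e^(−0.54434) + e^(−2.4006) = 1.0000 + 0.58022 + 0.090664 = 1.6709.
F = −kT ln Z = −0.0654 × ln(1.6709) = −0.0654 × 0.51336 = -0.0336 eV.

-0.0336 eV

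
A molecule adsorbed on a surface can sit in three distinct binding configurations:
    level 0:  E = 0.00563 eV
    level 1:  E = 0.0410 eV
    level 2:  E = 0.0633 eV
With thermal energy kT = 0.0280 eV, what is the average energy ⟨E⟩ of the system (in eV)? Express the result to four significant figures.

Eᵢ/kT = 0.201071, 1.46429, 2.26071.
Z = Σ e^(−Eᵢ/kT) = e^(−0.201071) + e^(−1.46429) + e^(−2.26071) = 0.817854 + 0.231242 + 0.104276 = 1.15337.
⟨E⟩ = Σ Eᵢ e^(−Eᵢ/kT) / Z = (0.00563·0.817854 + 0.0410·0.231242 + 0.0633·0.104276) / 1.15337 = 0.01794 eV.

0.01794 eV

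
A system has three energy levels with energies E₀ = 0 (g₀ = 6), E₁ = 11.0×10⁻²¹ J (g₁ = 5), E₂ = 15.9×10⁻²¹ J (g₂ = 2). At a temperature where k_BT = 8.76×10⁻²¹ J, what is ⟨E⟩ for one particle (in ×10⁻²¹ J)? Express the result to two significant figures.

2.7 ×10⁻²¹ J

Eᵢ/kT = 0, 1.256, 1.815.
Z = Σ gᵢe^(−Eᵢ/kT) = 6·e^(−0) + 5·e^(−1.256) + 2·e^(−1.815) = 6.000 + 1.424 + 0.3257 = 7.750.
⟨E⟩ = Σ Eᵢ gᵢe^(−Eᵢ/kT) / Z = (0·6.000 + 11.0·1.424 + 15.9·0.3257) / 7.750 = 2.7 ×10⁻²¹ J.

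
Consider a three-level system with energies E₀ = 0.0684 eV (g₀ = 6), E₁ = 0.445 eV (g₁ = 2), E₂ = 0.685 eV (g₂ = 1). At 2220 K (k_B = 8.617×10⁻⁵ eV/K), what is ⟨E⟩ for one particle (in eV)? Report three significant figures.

k_BT = 8.617×10⁻⁵ × 2220 K = 0.19130 eV.
Eᵢ/kT = 0.35755, 2.3262, 3.5808.
Z = Σ gᵢe^(−Eᵢ/kT) = 6·e^(−0.35755) + 2·e^(−2.3262) + 1·e^(−3.5808) = 4.1963 + 0.19533 + 0.027853 = 4.4195.
⟨E⟩ = Σ Eᵢ gᵢe^(−Eᵢ/kT) / Z = (0.0684·4.1963 + 0.445·0.19533 + 0.685·0.027853) / 4.4195 = 0.0889 eV.

0.0889 eV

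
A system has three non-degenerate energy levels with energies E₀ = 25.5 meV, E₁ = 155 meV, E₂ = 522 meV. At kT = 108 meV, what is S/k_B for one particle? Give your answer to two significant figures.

Eᵢ/kT = 0.2361, 1.435, 4.833.
Z = Σ e^(−Eᵢ/kT) = e^(−0.2361) + e^(−1.435) + e^(−4.833) = 0.7897 + 0.2381 + 0.007963 = 1.036.
⟨E⟩ = Σ EᵢPᵢ = 59.07 meV.
S/k_B = ln Z + ⟨E⟩/kT = ln(1.036) + 59.07/108 = 0.03537 + 0.5469 = 0.58.

0.58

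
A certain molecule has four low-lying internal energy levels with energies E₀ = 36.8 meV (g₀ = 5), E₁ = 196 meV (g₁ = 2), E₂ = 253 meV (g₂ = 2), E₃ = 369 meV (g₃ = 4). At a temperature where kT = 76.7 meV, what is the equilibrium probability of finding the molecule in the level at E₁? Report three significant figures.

0.0463

Eᵢ/kT = 0.47979, 2.5554, 3.2986, 4.8110.
Z = Σ gᵢe^(−Eᵢ/kT) = 5·e^(−0.47979) + 2·e^(−2.5554) + 2·e^(−3.2986) + 4·e^(−4.8110) = 3.0946 + 0.15532 + 0.073870 + 0.032559 = 3.3563.
P₁ = g₁ e^(−E₁/kT) / Z = 0.15532/3.3563 = 0.0463.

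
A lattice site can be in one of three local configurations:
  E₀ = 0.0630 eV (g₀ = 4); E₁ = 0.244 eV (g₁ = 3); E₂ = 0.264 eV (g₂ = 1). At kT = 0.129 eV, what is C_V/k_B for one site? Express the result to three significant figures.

0.321

Eᵢ/kT = 0.48837, 1.8915, 2.0465.
Z = Σ gᵢe^(−Eᵢ/kT) = 4·e^(−0.48837) + 3·e^(−1.8915) + 1·e^(−2.0465) = 2.4545 + 0.45254 + 0.12919 = 3.0362.
⟨E⟩ = 0.098531 eV, ⟨E²⟩ = 0.015048 eV².
C_V/k_B = (⟨E²⟩ − ⟨E⟩²)/(kT)² = (0.015048 − 0.0097084)/0.016641 = 0.321.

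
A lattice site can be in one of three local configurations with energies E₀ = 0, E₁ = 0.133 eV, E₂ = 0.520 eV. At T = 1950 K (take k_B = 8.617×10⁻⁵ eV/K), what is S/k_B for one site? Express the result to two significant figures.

0.74

k_BT = 8.617×10⁻⁵ × 1950 K = 0.1680 eV.
Eᵢ/kT = 0, 0.7917, 3.095.
Z = Σ e^(−Eᵢ/kT) = e^(−0) + e^(−0.7917) + e^(−3.095) = 1.000 + 0.4531 + 0.04528 = 1.498.
⟨E⟩ = Σ EᵢPᵢ = 0.05595 eV.
S/k_B = ln Z + ⟨E⟩/kT = ln(1.498) + 0.05595/0.1680 = 0.4041 + 0.3330 = 0.74.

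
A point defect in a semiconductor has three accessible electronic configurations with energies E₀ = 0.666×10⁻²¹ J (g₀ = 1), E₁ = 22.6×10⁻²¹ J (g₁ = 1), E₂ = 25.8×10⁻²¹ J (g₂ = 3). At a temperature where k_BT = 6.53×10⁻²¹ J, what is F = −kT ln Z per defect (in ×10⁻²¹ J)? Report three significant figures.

Eᵢ/kT = 0.10199, 3.4609, 3.9510.
Z = Σ gᵢe^(−Eᵢ/kT) = 1·e^(−0.10199) + 1·e^(−3.4609) + 3·e^(−3.9510) = 0.90304 + 0.031401 + 0.057706 = 0.99215.
F = −kT ln Z = −6.53 × ln(0.99215) = −6.53 × -0.0078810 = 0.0515 ×10⁻²¹ J.

0.0515 ×10⁻²¹ J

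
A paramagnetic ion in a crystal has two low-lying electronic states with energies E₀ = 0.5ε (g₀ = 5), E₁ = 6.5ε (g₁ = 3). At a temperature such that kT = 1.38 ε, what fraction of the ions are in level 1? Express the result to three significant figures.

0.00770

Eᵢ/kT = 0.36232, 4.7101.
Z = Σ gᵢe^(−Eᵢ/kT) = 5·e^(−0.36232) + 3·e^(−4.7101) = 3.4803 + 0.027012 = 3.5073.
P₁ = g₁ e^(−E₁/kT) / Z = 0.027012/3.5073 = 0.00770.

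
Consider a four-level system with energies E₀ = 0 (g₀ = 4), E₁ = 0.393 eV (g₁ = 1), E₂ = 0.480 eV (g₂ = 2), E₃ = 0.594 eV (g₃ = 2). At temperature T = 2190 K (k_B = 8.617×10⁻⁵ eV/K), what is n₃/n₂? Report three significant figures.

0.547

k_BT = 8.617×10⁻⁵ × 2190 K = 0.18871 eV.
n₃/n₂ = (g₃/g₂) exp[−(E₃−E₂)/kT] = (2/2) × exp(−(0.114 eV)/(0.18871 eV)) = (2/2) × exp(-0.60410) = 0.547.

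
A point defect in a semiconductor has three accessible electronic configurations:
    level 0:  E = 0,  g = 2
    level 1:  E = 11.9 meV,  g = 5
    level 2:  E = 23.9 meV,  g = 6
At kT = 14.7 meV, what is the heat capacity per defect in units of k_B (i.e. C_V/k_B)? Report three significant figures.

Eᵢ/kT = 0, 0.80952, 1.6259.
Z = Σ gᵢe^(−Eᵢ/kT) = 2·e^(−0) + 5·e^(−0.80952) + 6·e^(−1.6259) = 2.0000 + 2.2254 + 1.1804 = 5.4058.
⟨E⟩ = 10.118 meV, ⟨E²⟩ = 183.02 meV².
C_V/k_B = (⟨E²⟩ − ⟨E⟩²)/(kT)² = (183.02 − 102.37)/216.09 = 0.373.

0.373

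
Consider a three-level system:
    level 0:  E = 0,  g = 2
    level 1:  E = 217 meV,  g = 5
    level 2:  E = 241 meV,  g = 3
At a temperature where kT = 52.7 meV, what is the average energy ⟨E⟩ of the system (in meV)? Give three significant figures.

Eᵢ/kT = 0, 4.1176, 4.5731.
Z = Σ gᵢe^(−Eᵢ/kT) = 2·e^(−0) + 5·e^(−4.1176) + 3·e^(−4.5731) = 2.0000 + 0.081418 + 0.030978 = 2.1124.
⟨E⟩ = Σ Eᵢ gᵢe^(−Eᵢ/kT) / Z = (0·2.0000 + 217·0.081418 + 241·0.030978) / 2.1124 = 11.9 meV.

11.9 meV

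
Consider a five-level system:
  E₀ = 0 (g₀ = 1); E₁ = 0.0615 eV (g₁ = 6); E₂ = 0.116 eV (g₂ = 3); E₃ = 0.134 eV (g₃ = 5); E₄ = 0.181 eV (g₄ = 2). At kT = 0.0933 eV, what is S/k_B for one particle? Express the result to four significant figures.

2.699

Eᵢ/kT = 0, 0.659164, 1.24330, 1.43623, 1.93998.
Z = Σ gᵢe^(−Eᵢ/kT) = 1·e^(−0) + 6·e^(−0.659164) + 3·e^(−1.24330) + 5·e^(−1.43623) + 2·e^(−1.93998) = 1.00000 + 3.10370 + 0.865292 + 1.18911 + 0.287414 = 6.44552.
⟨E⟩ = Σ EᵢPᵢ = 0.0779788 eV.
S/k_B = ln Z + ⟨E⟩/kT = ln(6.44552) + 0.0779788/0.0933 = 1.86339 + 0.835786 = 2.699.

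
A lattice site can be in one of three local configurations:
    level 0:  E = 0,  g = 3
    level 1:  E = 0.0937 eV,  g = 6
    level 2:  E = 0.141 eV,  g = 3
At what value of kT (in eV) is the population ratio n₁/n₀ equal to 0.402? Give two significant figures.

n₁/n₀ = (g₁/g₀) exp[−(E₁−E₀)/kT] = 0.402.
⇒ (E₁−E₀)/kT = ln((6/3)/0.402) = ln(4.975) = 1.604.
kT = 0.0937 eV / 1.604 = 0.058 eV.

0.058 eV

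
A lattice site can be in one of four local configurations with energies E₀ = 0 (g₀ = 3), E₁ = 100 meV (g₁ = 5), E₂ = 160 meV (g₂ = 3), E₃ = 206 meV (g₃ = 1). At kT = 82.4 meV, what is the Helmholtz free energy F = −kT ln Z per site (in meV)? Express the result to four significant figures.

-132.6 meV

Eᵢ/kT = 0, 1.21359, 1.94175, 2.50000.
Z = Σ gᵢe^(−Eᵢ/kT) = 3·e^(−0) + 5·e^(−1.21359) + 3·e^(−1.94175) + 1·e^(−2.50000) = 3.00000 + 1.48564 + 0.430358 + 0.0820850 = 4.99808.
F = −kT ln Z = −82.4 × ln(4.99808) = −82.4 × 1.60905 = -132.6 meV.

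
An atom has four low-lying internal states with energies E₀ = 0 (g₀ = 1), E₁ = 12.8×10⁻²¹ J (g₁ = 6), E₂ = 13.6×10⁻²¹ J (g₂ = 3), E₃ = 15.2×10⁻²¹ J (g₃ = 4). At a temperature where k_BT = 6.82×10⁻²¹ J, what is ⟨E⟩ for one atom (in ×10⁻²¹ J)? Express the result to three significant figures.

8.65 ×10⁻²¹ J

Eᵢ/kT = 0, 1.8768, 1.9941, 2.2287.
Z = Σ gᵢe^(−Eᵢ/kT) = 1·e^(−0) + 6·e^(−1.8768) + 3·e^(−1.9941) + 4·e^(−2.2287) = 1.0000 + 0.91848 + 0.40841 + 0.43067 = 2.7576.
⟨E⟩ = Σ Eᵢ gᵢe^(−Eᵢ/kT) / Z = (0·1.0000 + 12.8·0.91848 + 13.6·0.40841 + 15.2·0.43067) / 2.7576 = 8.65 ×10⁻²¹ J.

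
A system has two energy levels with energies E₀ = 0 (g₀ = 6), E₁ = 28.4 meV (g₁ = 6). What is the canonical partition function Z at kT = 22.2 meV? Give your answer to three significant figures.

Z = 7.67

Eᵢ/kT = 0, 1.2793.
Z = Σ gᵢe^(−Eᵢ/kT) = 6·e^(−0) + 6·e^(−1.2793) = 6.0000 + 1.6694 = 7.6694.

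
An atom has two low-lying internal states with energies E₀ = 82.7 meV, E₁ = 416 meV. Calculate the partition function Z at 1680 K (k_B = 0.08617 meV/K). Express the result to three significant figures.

k_BT = 0.08617 × 1680 K = 144.77 meV.
Eᵢ/kT = 0.57125, 2.8735.
Z = Σ e^(−Eᵢ/kT) = e^(−0.57125) + e^(−2.8735) = 0.56482 + 0.056501 = 0.62132.

Z = 0.621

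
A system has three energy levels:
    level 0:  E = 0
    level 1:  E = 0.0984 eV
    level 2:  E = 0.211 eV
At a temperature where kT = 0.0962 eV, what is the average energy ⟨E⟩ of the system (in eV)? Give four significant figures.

Eᵢ/kT = 0, 1.02287, 2.19335.
Z = Σ e^(−Eᵢ/kT) = e^(−0) + e^(−1.02287) + e^(−2.19335) = 1.00000 + 0.359562 + 0.111542 = 1.47110.
⟨E⟩ = Σ Eᵢ e^(−Eᵢ/kT) / Z = (0·1.00000 + 0.0984·0.359562 + 0.211·0.111542) / 1.47110 = 0.04005 eV.

0.04005 eV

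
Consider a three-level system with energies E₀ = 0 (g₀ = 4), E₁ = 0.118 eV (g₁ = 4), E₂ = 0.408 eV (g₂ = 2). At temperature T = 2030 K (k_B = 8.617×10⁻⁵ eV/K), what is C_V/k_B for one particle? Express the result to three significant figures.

k_BT = 8.617×10⁻⁵ × 2030 K = 0.17493 eV.
Eᵢ/kT = 0, 0.67456, 2.3324.
Z = Σ gᵢe^(−Eᵢ/kT) = 4·e^(−0) + 4·e^(−0.67456) + 2·e^(−2.3324) = 4.0000 + 2.0375 + 0.19413 = 6.2316.
⟨E⟩ = 0.051292 eV, ⟨E²⟩ = 0.0097384 eV².
C_V/k_B = (⟨E²⟩ − ⟨E⟩²)/(kT)² = (0.0097384 − 0.0026309)/0.030601 = 0.232.

0.232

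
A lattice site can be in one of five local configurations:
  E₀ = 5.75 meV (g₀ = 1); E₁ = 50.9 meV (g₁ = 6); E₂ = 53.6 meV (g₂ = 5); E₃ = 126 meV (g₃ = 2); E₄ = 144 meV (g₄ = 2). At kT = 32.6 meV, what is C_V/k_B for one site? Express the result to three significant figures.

0.564

Eᵢ/kT = 0.17638, 1.5613, 1.6442, 3.8650, 4.4172.
Z = Σ gᵢe^(−Eᵢ/kT) = 1·e^(−0.17638) + 6·e^(−1.5613) + 5·e^(−1.6442) + 2·e^(−3.8650) + 2·e^(−4.4172) = 0.83830 + 1.2592 + 0.96584 + 0.041926 + 0.024136 = 3.1294.
⟨E⟩ = 41.363 meV, ⟨E²⟩ = 2310.7 meV².
C_V/k_B = (⟨E²⟩ − ⟨E⟩²)/(kT)² = (2310.7 − 1710.9)/1062.8 = 0.564.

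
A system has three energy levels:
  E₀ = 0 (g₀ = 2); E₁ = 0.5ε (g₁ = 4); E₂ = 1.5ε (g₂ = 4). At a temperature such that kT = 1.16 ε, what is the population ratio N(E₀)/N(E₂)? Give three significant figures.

n₀/n₂ = (g₀/g₂) exp[−(E₀−E₂)/kT] = (2/4) × exp(−(-1.5ε)/(1.16ε)) = (2/4) × exp(1.2931) = 1.82.

1.82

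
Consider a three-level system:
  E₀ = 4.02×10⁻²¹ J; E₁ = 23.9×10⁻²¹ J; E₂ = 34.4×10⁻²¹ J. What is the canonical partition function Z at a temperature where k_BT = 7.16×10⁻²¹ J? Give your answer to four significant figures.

Z = 0.6141

Eᵢ/kT = 0.561453, 3.33799, 4.80447.
Z = Σ e^(−Eᵢ/kT) = e^(−0.561453) + e^(−3.33799) + e^(−4.80447) = 0.570380 + 0.0355083 + 0.00819304 = 0.614081.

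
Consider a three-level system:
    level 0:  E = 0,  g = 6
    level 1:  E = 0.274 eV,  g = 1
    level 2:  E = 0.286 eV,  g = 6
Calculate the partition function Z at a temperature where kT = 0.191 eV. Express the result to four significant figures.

Z = 7.581

Eᵢ/kT = 0, 1.43455, 1.49738.
Z = Σ gᵢe^(−Eᵢ/kT) = 6·e^(−0) + 1·e^(−1.43455) + 6·e^(−1.49738) = 6.00000 + 0.238223 + 1.34229 = 7.58051.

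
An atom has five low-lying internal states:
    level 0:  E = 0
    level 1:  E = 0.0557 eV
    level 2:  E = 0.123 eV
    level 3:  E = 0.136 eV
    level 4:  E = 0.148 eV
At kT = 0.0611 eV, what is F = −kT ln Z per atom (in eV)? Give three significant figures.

-0.0336 eV

Eᵢ/kT = 0, 0.91162, 2.0131, 2.2259, 2.4223.
Z = Σ e^(−Eᵢ/kT) = e^(−0) + e^(−0.91162) + e^(−2.0131) + e^(−2.2259) + e^(−2.4223) = 1.0000 + 0.40187 + 0.13357 + 0.10797 + 0.088717 = 1.7321.
F = −kT ln Z = −0.0611 × ln(1.7321) = −0.0611 × 0.54933 = -0.0336 eV.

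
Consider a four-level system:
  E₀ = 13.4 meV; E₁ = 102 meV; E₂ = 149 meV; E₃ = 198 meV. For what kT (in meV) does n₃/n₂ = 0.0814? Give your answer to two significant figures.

20 meV

n₃/n₂ = exp[−(E₃−E₂)/kT] = 0.0814.
⇒ (E₃−E₂)/kT = ln(1/0.0814) = ln(12.29) = 2.509.
kT = 49 meV / 2.509 = 20 meV.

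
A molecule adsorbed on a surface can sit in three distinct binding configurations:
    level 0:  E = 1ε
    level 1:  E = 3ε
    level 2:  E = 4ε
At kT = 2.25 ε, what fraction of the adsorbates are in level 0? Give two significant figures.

0.60

Eᵢ/kT = 0.4444, 1.333, 1.778.
Z = Σ e^(−Eᵢ/kT) = e^(−0.4444) + e^(−1.333) + e^(−1.778) = 0.6412 + 0.2637 + 0.1690 = 1.074.
P₀ = e^(−E₀/kT) / Z = 0.6412/1.074 = 0.60.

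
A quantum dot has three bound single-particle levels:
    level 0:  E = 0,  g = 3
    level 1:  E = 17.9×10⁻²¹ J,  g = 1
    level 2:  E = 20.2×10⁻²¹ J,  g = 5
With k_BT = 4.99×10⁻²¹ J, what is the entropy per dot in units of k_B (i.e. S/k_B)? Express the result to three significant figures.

Eᵢ/kT = 0, 3.5872, 4.0481.
Z = Σ gᵢe^(−Eᵢ/kT) = 3·e^(−0) + 1·e^(−3.5872) + 5·e^(−4.0481) = 3.0000 + 0.027676 + 0.087278 = 3.1150.
⟨E⟩ = Σ EᵢPᵢ = 0.72501 ×10⁻²¹ J.
S/k_B = ln Z + ⟨E⟩/kT = ln(3.1150) + 0.72501/4.99 = 1.1362 + 0.14529 = 1.28.

1.28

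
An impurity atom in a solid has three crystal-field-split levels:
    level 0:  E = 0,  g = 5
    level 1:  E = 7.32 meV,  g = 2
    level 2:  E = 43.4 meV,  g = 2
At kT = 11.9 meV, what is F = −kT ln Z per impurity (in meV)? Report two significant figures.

-22 meV

Eᵢ/kT = 0, 0.6151, 3.647.
Z = Σ gᵢe^(−Eᵢ/kT) = 5·e^(−0) + 2·e^(−0.6151) + 2·e^(−3.647) = 5.000 + 1.081 + 0.05214 = 6.133.
F = −kT ln Z = −11.9 × ln(6.133) = −11.9 × 1.814 = -22 meV.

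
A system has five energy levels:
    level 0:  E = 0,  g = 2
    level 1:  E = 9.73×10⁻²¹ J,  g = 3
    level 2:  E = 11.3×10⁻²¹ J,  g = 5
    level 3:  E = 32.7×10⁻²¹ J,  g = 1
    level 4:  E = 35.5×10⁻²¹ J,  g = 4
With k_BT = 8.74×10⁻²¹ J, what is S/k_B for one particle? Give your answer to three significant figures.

2.22

Eᵢ/kT = 0, 1.1133, 1.2929, 3.7414, 4.0618.
Z = Σ gᵢe^(−Eᵢ/kT) = 2·e^(−0) + 3·e^(−1.1133) + 5·e^(−1.2929) + 1·e^(−3.7414) + 4·e^(−4.0618) = 2.0000 + 0.98542 + 1.3724 + 0.023721 + 0.068872 = 4.4504.
⟨E⟩ = Σ EᵢPᵢ = 6.3628 ×10⁻²¹ J.
S/k_B = ln Z + ⟨E⟩/kT = ln(4.4504) + 6.3628/8.74 = 1.4930 + 0.72801 = 2.22.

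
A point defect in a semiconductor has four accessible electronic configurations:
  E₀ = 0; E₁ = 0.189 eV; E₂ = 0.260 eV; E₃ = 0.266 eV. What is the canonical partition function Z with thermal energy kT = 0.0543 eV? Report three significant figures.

Eᵢ/kT = 0, 3.4807, 4.7882, 4.8987.
Z = Σ e^(−Eᵢ/kT) = e^(−0) + e^(−3.4807) + e^(−4.7882) + e^(−4.8987) = 1.0000 + 0.030786 + 0.0083274 + 0.0074563 = 1.0466.

Z = 1.05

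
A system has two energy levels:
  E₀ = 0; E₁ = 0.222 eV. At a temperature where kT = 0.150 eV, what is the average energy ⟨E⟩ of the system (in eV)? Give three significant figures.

Eᵢ/kT = 0, 1.4800.
Z = Σ e^(−Eᵢ/kT) = e^(−0) + e^(−1.4800) = 1.0000 + 0.22764 = 1.2276.
⟨E⟩ = Σ Eᵢ e^(−Eᵢ/kT) / Z = (0·1.0000 + 0.222·0.22764) / 1.2276 = 0.0412 eV.

0.0412 eV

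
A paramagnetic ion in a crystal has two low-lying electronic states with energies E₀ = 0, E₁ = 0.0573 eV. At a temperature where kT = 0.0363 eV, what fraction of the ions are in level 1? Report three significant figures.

Eᵢ/kT = 0, 1.5785.
Z = Σ e^(−Eᵢ/kT) = e^(−0) + e^(−1.5785) = 1.0000 + 0.20628 = 1.2063.
P₁ = e^(−E₁/kT) / Z = 0.20628/1.2063 = 0.171.

0.171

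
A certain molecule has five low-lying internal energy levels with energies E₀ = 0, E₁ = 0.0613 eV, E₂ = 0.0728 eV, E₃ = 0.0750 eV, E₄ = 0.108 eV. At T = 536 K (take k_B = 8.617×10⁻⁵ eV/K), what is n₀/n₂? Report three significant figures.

4.84

k_BT = 8.617×10⁻⁵ × 536 K = 0.046187 eV.
n₀/n₂ = exp[−(E₀−E₂)/kT] = exp(−(-0.0728 eV)/(0.046187 eV)) = exp(1.5762) = 4.84.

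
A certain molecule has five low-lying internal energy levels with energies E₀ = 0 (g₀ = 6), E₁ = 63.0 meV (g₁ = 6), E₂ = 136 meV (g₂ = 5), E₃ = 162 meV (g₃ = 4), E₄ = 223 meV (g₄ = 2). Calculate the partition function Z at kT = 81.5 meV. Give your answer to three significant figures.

Z = 10.4

Eᵢ/kT = 0, 0.77301, 1.6687, 1.9877, 2.7362.
Z = Σ gᵢe^(−Eᵢ/kT) = 6·e^(−0) + 6·e^(−0.77301) + 5·e^(−1.6687) + 4·e^(−1.9877) + 2·e^(−2.7362) = 6.0000 + 2.7697 + 0.94246 + 0.54804 + 0.12963 = 10.390.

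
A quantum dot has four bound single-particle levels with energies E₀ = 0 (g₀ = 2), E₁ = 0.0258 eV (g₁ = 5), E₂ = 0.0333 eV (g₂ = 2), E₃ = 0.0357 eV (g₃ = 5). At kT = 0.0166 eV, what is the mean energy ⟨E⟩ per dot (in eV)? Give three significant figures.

0.0146 eV

Eᵢ/kT = 0, 1.5542, 2.0060, 2.1506.
Z = Σ gᵢe^(−Eᵢ/kT) = 2·e^(−0) + 5·e^(−1.5542) + 2·e^(−2.0060) + 5·e^(−2.1506) = 2.0000 + 1.0568 + 0.26905 + 0.58207 = 3.9079.
⟨E⟩ = Σ Eᵢ gᵢe^(−Eᵢ/kT) / Z = (0·2.0000 + 0.0258·1.0568 + 0.0333·0.26905 + 0.0357·0.58207) / 3.9079 = 0.0146 eV.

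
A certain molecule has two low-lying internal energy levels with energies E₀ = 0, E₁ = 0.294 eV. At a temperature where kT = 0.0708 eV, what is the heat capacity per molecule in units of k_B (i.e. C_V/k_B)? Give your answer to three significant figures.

Eᵢ/kT = 0, 4.1525.
Z = Σ e^(−Eᵢ/kT) = e^(−0) + e^(−4.1525) = 1.0000 + 0.015725 = 1.0157.
⟨E⟩ = 0.0045517 eV, ⟨E²⟩ = 0.0013382 eV².
C_V/k_B = (⟨E²⟩ − ⟨E⟩²)/(kT)² = (0.0013382 − 0.000020718)/0.0050126 = 0.263.

0.263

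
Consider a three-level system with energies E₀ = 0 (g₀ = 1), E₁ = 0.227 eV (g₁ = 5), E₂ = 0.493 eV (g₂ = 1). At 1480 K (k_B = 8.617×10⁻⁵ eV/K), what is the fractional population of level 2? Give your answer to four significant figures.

k_BT = 8.617×10⁻⁵ × 1480 K = 0.127532 eV.
Eᵢ/kT = 0, 1.77995, 3.86570.
Z = Σ gᵢe^(−Eᵢ/kT) = 1·e^(−0) + 5·e^(−1.77995) + 1·e^(−3.86570) = 1.00000 + 0.843233 + 0.0209483 = 1.86418.
P₂ = g₂ e^(−E₂/kT) / Z = 0.0209483/1.86418 = 0.01124.

0.01124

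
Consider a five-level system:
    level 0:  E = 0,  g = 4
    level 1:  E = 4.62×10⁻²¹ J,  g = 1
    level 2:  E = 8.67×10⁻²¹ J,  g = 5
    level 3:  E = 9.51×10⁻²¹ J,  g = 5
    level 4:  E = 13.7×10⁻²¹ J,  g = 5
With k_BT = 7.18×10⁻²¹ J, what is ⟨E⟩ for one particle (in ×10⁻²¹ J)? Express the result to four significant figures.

4.720 ×10⁻²¹ J

Eᵢ/kT = 0, 0.643454, 1.20752, 1.32451, 1.90808.
Z = Σ gᵢe^(−Eᵢ/kT) = 4·e^(−0) + 1·e^(−0.643454) + 5·e^(−1.20752) + 5·e^(−1.32451) + 5·e^(−1.90808) = 4.00000 + 0.525474 + 1.49469 + 1.32967 + 0.741825 = 8.09166.
⟨E⟩ = Σ Eᵢ gᵢe^(−Eᵢ/kT) / Z = (0·4.00000 + 4.62·0.525474 + 8.67·1.49469 + 9.51·1.32967 + 13.7·0.741825) / 8.09166 = 4.720 ×10⁻²¹ J.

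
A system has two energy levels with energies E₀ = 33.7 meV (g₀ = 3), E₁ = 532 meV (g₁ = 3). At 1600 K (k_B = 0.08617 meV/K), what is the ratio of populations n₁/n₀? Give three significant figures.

k_BT = 0.08617 × 1600 K = 137.87 meV.
n₁/n₀ = (g₁/g₀) exp[−(E₁−E₀)/kT] = (3/3) × exp(−(498.3 meV)/(137.87 meV)) = (3/3) × exp(-3.6143) = 0.0269.

0.0269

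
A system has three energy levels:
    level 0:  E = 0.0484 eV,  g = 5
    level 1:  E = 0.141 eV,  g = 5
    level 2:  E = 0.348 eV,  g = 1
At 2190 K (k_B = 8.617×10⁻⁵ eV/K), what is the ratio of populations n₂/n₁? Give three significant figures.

k_BT = 8.617×10⁻⁵ × 2190 K = 0.18871 eV.
n₂/n₁ = (g₂/g₁) exp[−(E₂−E₁)/kT] = (1/5) × exp(−(0.207 eV)/(0.18871 eV)) = (1/5) × exp(-1.0969) = 0.0668.

0.0668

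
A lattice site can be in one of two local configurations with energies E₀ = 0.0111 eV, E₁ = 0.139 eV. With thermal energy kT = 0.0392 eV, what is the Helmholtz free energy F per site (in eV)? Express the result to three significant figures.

0.00963 eV

Eᵢ/kT = 0.28316, 3.5459.
Z = Σ e^(−Eᵢ/kT) = e^(−0.28316) + e^(−3.5459) = 0.75340 + 0.028843 = 0.78224.
F = −kT ln Z = −0.0392 × ln(0.78224) = −0.0392 × -0.24559 = 0.00963 eV.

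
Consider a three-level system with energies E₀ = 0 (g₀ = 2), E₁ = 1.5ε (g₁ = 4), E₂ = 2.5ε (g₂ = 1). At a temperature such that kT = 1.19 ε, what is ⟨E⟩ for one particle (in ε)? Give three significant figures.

0.616 ε

Eᵢ/kT = 0, 1.2605, 2.1008.
Z = Σ gᵢe^(−Eᵢ/kT) = 2·e^(−0) + 4·e^(−1.2605) + 1·e^(−2.1008) = 2.0000 + 1.1340 + 0.12236 = 3.2564.
⟨E⟩ = Σ Eᵢ gᵢe^(−Eᵢ/kT) / Z = (0·2.0000 + 1.5·1.1340 + 2.5·0.12236) / 3.2564 = 0.616 ε.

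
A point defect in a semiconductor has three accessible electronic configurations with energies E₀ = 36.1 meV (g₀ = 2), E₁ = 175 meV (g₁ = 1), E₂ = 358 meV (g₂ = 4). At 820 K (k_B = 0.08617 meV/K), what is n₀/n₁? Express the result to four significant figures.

k_BT = 0.08617 × 820 K = 70.6594 meV.
n₀/n₁ = (g₀/g₁) exp[−(E₀−E₁)/kT] = (2/1) × exp(−(-138.9 meV)/(70.6594 meV)) = (2/1) × exp(1.96577) = 14.28.

14.28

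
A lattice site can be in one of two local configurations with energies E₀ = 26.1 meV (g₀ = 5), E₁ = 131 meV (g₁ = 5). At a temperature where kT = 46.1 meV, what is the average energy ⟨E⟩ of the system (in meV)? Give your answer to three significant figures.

Eᵢ/kT = 0.56616, 2.8416.
Z = Σ gᵢe^(−Eᵢ/kT) = 5·e^(−0.56616) + 5·e^(−2.8416) = 2.8385 + 0.29166 = 3.1302.
⟨E⟩ = Σ Eᵢ gᵢe^(−Eᵢ/kT) / Z = (26.1·2.8385 + 131·0.29166) / 3.1302 = 35.9 meV.

35.9 meV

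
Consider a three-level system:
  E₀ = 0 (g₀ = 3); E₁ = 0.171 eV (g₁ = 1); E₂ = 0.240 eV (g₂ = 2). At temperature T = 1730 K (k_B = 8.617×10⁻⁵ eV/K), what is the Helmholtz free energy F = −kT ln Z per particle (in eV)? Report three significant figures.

-0.196 eV

k_BT = 8.617×10⁻⁵ × 1730 K = 0.14907 eV.
Eᵢ/kT = 0, 1.1471, 1.6100.
Z = Σ gᵢe^(−Eᵢ/kT) = 3·e^(−0) + 1·e^(−1.1471) + 2·e^(−1.6100) = 3.0000 + 0.31756 + 0.39978 = 3.7173.
F = −kT ln Z = −0.14907 × ln(3.7173) = −0.14907 × 1.3130 = -0.196 eV.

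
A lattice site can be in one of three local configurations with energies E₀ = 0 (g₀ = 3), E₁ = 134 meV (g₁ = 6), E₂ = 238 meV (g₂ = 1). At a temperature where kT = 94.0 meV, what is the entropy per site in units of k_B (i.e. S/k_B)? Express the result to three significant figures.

Eᵢ/kT = 0, 1.4255, 2.5319.
Z = Σ gᵢe^(−Eᵢ/kT) = 3·e^(−0) + 6·e^(−1.4255) + 1·e^(−2.5319) = 3.0000 + 1.4423 + 0.079508 = 4.5218.
⟨E⟩ = Σ EᵢPᵢ = 46.926 meV.
S/k_B = ln Z + ⟨E⟩/kT = ln(4.5218) + 46.926/94.0 = 1.5089 + 0.49921 = 2.01.

2.01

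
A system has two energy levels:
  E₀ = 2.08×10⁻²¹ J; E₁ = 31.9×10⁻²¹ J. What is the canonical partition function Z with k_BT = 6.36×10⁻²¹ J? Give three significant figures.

Eᵢ/kT = 0.32704, 5.0157.
Z = Σ e^(−Eᵢ/kT) = e^(−0.32704) + e^(−5.0157) = 0.72105 + 0.0066330 = 0.72768.

Z = 0.728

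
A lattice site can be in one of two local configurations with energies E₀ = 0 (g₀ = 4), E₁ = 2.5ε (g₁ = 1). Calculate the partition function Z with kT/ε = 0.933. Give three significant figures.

Z = 4.07

Eᵢ/kT = 0, 2.6795.
Z = Σ gᵢe^(−Eᵢ/kT) = 4·e^(−0) + 1·e^(−2.6795) = 4.0000 + 0.068597 = 4.0686.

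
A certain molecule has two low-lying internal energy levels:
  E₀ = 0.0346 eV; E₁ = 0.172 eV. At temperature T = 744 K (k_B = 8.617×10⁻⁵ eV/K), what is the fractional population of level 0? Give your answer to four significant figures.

0.8950

k_BT = 8.617×10⁻⁵ × 744 K = 0.0641105 eV.
Eᵢ/kT = 0.539693, 2.68287.
Z = Σ e^(−Eᵢ/kT) = e^(−0.539693) + e^(−2.68287) = 0.582927 + 0.0683667 = 0.651294.
P₀ = e^(−E₀/kT) / Z = 0.582927/0.651294 = 0.8950.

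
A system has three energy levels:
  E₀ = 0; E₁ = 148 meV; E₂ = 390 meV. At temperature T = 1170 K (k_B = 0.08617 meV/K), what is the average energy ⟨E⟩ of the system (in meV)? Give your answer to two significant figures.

34 meV

k_BT = 0.08617 × 1170 K = 100.8 meV.
Eᵢ/kT = 0, 1.468, 3.869.
Z = Σ e^(−Eᵢ/kT) = e^(−0) + e^(−1.468) + e^(−3.869) = 1.000 + 0.2304 + 0.02088 = 1.251.
⟨E⟩ = Σ Eᵢ e^(−Eᵢ/kT) / Z = (0·1.000 + 148·0.2304 + 390·0.02088) / 1.251 = 34 meV.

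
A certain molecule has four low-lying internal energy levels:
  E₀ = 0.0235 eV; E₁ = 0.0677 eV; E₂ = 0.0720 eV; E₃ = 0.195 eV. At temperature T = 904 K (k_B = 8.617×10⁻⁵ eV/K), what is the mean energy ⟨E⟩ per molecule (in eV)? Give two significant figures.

k_BT = 8.617×10⁻⁵ × 904 K = 0.07790 eV.
Eᵢ/kT = 0.3017, 0.8691, 0.9243, 2.503.
Z = Σ e^(−Eᵢ/kT) = e^(−0.3017) + e^(−0.8691) + e^(−0.9243) + e^(−2.503) = 0.7396 + 0.4193 + 0.3968 + 0.08184 = 1.638.
⟨E⟩ = Σ Eᵢ e^(−Eᵢ/kT) / Z = (0.0235·0.7396 + 0.0677·0.4193 + 0.0720·0.3968 + 0.195·0.08184) / 1.638 = 0.055 eV.

0.055 eV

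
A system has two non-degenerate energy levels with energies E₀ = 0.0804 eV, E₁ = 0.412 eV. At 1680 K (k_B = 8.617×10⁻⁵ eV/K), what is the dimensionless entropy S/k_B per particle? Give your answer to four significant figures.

k_BT = 8.617×10⁻⁵ × 1680 K = 0.144766 eV.
Eᵢ/kT = 0.555379, 2.84597.
Z = Σ e^(−Eᵢ/kT) = e^(−0.555379) + e^(−2.84597) = 0.573855 + 0.0580779 = 0.631933.
⟨E⟩ = Σ EᵢPᵢ = 0.110876 eV.
S/k_B = ln Z + ⟨E⟩/kT = ln(0.631933) + 0.110876/0.144766 = -0.458972 + 0.765898 = 0.3069.

0.3069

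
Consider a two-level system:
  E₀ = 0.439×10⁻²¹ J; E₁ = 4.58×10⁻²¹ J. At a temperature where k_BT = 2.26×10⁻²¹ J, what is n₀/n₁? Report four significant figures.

n₀/n₁ = exp[−(E₀−E₁)/kT] = exp(−(-4.141 ×10⁻²¹ J)/(2.26 ×10⁻²¹ J)) = exp(1.83230) = 6.248.

6.248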